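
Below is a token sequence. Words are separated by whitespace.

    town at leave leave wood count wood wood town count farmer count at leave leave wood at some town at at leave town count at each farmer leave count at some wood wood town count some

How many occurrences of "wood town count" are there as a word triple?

Scanning the 34 overlapping trigram windows for "wood town count":
  position 8–10: wood town count
  position 33–35: wood town count

2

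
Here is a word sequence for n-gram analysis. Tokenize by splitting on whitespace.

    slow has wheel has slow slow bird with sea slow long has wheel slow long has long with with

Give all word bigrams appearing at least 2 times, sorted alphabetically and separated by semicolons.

Bigram counts meeting the condition (at least 2 times):
  has wheel: 2
  long has: 2
  slow long: 2

has wheel; long has; slow long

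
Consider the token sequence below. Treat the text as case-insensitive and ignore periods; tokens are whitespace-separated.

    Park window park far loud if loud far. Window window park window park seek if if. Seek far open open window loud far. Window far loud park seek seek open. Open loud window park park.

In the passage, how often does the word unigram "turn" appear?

0

Scanning the 35 tokens for "turn":
  (none found)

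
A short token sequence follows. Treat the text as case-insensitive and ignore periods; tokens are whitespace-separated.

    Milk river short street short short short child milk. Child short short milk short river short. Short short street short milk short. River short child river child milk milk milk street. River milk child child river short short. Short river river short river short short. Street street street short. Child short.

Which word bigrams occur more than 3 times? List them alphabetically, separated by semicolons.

river short; short river; short short

Bigram counts meeting the condition (more than 3 times):
  river short: 6
  short river: 4
  short short: 8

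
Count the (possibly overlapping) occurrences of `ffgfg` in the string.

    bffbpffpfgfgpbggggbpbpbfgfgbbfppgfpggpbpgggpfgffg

Sliding a length-5 window over the 49 characters (45 positions):
  (no match at any position)

0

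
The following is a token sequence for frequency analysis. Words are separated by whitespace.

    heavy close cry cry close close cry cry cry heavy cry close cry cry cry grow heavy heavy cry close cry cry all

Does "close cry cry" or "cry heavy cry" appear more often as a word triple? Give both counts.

"close cry cry": 4 occurrences
"cry heavy cry": 1 occurrence

"close cry cry" (4 vs 1)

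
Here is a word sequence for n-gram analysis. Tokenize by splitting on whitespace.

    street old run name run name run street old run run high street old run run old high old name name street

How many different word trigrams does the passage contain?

16

22 tokens → 20 trigram windows in total.
Repeated trigrams (each contributes count−1 duplicates):
  street old run: 3
  old run run: 2
  run name run: 2
4 duplicate windows → 20 − 4 = 16 distinct.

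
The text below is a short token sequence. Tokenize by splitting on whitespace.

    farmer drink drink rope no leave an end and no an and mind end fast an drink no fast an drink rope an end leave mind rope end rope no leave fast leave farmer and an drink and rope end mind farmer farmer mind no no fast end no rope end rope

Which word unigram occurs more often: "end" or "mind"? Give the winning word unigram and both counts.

"end": 7 occurrences
"mind": 4 occurrences

"end" (7 vs 4)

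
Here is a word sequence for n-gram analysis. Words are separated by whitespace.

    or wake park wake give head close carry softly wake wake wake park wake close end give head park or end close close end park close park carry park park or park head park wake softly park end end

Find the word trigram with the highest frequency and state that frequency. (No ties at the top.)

"wake park wake", 2 times

Trigram frequencies (highest first):
  wake park wake: 2
  or wake park: 1
  park wake give: 1
  wake give head: 1
  give head close: 1
  head close carry: 1
  … (30 more, each ≤ 1)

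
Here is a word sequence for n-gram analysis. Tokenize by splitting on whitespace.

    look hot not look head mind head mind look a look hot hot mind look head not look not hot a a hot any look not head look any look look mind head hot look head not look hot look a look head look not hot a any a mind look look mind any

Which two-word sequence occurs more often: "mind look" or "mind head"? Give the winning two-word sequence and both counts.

"mind look": 3 occurrences
"mind head": 2 occurrences

"mind look" (3 vs 2)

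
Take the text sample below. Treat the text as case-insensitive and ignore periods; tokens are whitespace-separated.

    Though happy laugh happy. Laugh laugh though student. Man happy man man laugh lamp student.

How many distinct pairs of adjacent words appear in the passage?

13

15 tokens → 14 bigram windows in total.
Repeated bigrams (each contributes count−1 duplicates):
  happy laugh: 2
1 duplicate windows → 14 − 1 = 13 distinct.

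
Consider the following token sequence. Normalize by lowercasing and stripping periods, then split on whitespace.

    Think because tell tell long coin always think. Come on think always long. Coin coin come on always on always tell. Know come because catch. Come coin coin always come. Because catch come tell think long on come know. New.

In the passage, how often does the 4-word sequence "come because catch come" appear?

Scanning the 37 overlapping 4-gram windows for "come because catch come":
  position 23–26: come because catch come
  position 30–33: come because catch come

2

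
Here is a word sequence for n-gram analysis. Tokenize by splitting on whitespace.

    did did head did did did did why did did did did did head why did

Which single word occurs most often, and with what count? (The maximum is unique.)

"did", 12 times

Unigram frequencies (highest first):
  did: 12
  head: 2
  why: 2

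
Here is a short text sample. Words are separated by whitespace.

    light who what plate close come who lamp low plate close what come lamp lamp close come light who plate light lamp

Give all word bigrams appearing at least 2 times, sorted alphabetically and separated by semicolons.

Bigram counts meeting the condition (at least 2 times):
  close come: 2
  light who: 2
  plate close: 2

close come; light who; plate close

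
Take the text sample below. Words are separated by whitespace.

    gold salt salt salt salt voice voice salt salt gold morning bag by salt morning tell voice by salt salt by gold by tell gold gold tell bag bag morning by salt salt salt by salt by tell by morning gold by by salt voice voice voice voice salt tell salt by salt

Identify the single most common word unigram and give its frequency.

Unigram frequencies (highest first):
  salt: 17
  by: 11
  voice: 7
  gold: 6
  tell: 5
  morning: 4
  … (1 more, each ≤ 3)

"salt", 17 times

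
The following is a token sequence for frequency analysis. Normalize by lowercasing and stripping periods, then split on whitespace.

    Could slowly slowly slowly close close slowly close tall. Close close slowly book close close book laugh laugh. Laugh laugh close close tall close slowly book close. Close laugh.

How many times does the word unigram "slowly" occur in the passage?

Scanning the 29 tokens for "slowly":
  position 2: slowly
  position 3: slowly
  position 4: slowly
  position 7: slowly
  position 12: slowly
  position 25: slowly

6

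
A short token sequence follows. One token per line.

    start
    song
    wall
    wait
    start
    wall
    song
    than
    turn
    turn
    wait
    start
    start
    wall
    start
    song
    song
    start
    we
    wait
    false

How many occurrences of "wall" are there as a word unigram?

3

Scanning the 21 tokens for "wall":
  position 3: wall
  position 6: wall
  position 14: wall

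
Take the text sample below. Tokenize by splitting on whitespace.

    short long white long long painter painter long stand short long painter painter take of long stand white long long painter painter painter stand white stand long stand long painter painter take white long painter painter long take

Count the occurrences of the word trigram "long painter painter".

5

Scanning the 36 overlapping trigram windows for "long painter painter":
  position 5–7: long painter painter
  position 11–13: long painter painter
  position 20–22: long painter painter
  position 29–31: long painter painter
  position 34–36: long painter painter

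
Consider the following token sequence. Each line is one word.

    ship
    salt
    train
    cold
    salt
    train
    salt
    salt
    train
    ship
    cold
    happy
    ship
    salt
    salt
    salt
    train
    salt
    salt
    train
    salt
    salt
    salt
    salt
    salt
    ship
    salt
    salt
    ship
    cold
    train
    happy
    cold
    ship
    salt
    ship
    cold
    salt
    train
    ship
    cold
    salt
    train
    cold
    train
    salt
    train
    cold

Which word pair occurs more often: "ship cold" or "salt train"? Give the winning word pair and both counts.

"ship cold": 4 occurrences
"salt train": 8 occurrences

"salt train" (8 vs 4)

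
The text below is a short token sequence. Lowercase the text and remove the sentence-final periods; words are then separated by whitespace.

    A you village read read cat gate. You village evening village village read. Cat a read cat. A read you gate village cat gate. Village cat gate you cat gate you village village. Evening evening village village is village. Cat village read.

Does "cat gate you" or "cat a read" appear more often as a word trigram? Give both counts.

"cat gate you": 3 occurrences
"cat a read": 2 occurrences

"cat gate you" (3 vs 2)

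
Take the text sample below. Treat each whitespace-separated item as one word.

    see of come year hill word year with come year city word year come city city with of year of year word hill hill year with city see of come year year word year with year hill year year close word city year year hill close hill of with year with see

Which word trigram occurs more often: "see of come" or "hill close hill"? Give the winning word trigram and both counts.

"see of come": 2 occurrences
"hill close hill": 1 occurrence

"see of come" (2 vs 1)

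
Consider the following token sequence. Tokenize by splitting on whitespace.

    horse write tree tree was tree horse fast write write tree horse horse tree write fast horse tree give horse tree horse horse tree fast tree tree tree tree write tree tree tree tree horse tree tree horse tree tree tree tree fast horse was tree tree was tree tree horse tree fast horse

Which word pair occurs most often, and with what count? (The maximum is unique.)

Bigram frequencies (highest first):
  tree tree: 13
  horse tree: 7
  tree horse: 6
  write tree: 3
  was tree: 3
  fast horse: 3
  … (13 more, each ≤ 3)

"tree tree", 13 times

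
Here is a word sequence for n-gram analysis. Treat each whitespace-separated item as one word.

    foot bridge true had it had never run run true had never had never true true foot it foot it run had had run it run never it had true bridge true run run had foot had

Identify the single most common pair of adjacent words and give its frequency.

"had never", 3 times

Bigram frequencies (highest first):
  had never: 3
  bridge true: 2
  true had: 2
  it had: 2
  run run: 2
  foot it: 2
  … (21 more, each ≤ 2)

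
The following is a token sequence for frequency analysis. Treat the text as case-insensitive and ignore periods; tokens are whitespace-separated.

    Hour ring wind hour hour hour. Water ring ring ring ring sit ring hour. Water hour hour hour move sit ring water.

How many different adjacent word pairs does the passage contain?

22 tokens → 21 bigram windows in total.
Repeated bigrams (each contributes count−1 duplicates):
  hour hour: 4
  ring ring: 3
  hour water: 2
  sit ring: 2
7 duplicate windows → 21 − 7 = 14 distinct.

14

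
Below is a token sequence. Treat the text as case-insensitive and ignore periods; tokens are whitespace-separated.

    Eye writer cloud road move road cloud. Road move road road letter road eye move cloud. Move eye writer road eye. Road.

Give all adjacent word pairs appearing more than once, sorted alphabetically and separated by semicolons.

cloud road; eye writer; move road; road eye; road move

Bigram counts meeting the condition (more than once):
  cloud road: 2
  eye writer: 2
  move road: 2
  road eye: 2
  road move: 2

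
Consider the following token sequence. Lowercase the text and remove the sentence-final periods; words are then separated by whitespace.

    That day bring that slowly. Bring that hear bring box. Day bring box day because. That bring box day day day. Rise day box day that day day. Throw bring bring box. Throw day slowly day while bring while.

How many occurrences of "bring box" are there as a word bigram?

4

Scanning the 38 overlapping bigram windows for "bring box":
  position 9–10: bring box
  position 12–13: bring box
  position 17–18: bring box
  position 31–32: bring box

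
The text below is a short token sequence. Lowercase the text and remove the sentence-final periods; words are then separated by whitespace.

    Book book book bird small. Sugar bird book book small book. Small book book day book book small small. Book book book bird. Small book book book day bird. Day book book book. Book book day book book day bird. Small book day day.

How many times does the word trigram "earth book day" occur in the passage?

Scanning the 42 overlapping trigram windows for "earth book day":
  (none found)

0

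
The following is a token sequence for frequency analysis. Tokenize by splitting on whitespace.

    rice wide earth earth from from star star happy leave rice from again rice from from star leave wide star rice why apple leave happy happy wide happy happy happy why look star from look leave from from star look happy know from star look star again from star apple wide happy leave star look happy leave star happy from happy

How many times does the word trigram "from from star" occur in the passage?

3

Scanning the 59 overlapping trigram windows for "from from star":
  position 5–7: from from star
  position 15–17: from from star
  position 37–39: from from star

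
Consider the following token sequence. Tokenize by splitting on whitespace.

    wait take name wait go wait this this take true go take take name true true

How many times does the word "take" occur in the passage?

4

Scanning the 16 tokens for "take":
  position 2: take
  position 9: take
  position 12: take
  position 13: take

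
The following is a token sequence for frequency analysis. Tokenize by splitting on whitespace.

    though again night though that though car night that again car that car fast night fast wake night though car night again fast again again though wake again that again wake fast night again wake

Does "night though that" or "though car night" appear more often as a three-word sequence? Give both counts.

"though car night" (2 vs 1)

"night though that": 1 occurrence
"though car night": 2 occurrences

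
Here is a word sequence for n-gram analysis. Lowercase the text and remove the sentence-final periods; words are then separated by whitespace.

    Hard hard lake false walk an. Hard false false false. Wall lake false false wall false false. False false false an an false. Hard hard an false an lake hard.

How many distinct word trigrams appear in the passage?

24

30 tokens → 28 trigram windows in total.
Repeated trigrams (each contributes count−1 duplicates):
  false false false: 4
  false false wall: 2
4 duplicate windows → 28 − 4 = 24 distinct.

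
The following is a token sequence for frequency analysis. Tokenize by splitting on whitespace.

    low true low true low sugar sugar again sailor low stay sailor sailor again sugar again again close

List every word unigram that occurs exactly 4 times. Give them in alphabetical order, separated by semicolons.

again; low

Unigram counts meeting the condition (exactly 4 times):
  again: 4
  low: 4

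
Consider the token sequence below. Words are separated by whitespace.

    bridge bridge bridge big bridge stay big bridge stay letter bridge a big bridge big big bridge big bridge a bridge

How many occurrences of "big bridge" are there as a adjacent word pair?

Scanning the 20 overlapping bigram windows for "big bridge":
  position 4–5: big bridge
  position 7–8: big bridge
  position 13–14: big bridge
  position 16–17: big bridge
  position 18–19: big bridge

5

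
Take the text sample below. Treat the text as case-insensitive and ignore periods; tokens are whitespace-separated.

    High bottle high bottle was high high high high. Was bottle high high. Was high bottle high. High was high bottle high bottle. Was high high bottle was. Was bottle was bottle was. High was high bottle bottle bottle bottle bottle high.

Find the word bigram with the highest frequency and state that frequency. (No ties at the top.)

Bigram frequencies (highest first):
  high bottle: 7
  was high: 6
  high high: 6
  bottle high: 5
  bottle was: 5
  high was: 4
  … (3 more, each ≤ 4)

"high bottle", 7 times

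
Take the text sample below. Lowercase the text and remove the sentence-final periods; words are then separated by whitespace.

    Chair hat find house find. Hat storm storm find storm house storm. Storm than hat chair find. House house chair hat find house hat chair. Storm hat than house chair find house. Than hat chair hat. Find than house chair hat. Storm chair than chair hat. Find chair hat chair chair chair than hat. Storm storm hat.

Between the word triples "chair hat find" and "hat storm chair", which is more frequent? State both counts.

"chair hat find" (4 vs 1)

"chair hat find": 4 occurrences
"hat storm chair": 1 occurrence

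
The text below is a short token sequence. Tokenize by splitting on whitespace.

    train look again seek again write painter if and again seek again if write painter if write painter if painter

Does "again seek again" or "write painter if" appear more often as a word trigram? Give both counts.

"again seek again": 2 occurrences
"write painter if": 3 occurrences

"write painter if" (3 vs 2)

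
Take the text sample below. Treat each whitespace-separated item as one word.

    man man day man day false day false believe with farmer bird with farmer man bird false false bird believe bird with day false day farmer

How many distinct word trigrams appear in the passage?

23

26 tokens → 24 trigram windows in total.
Repeated trigrams (each contributes count−1 duplicates):
  day false day: 2
1 duplicate windows → 24 − 1 = 23 distinct.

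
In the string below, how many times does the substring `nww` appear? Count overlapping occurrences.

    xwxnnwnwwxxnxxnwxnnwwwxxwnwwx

3

Sliding a length-3 window over the 29 characters (27 positions):
  position 7–9: nww
  position 19–21: nww
  position 26–28: nww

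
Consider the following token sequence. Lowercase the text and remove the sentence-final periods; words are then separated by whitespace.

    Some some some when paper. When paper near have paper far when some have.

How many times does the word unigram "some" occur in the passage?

Scanning the 14 tokens for "some":
  position 1: some
  position 2: some
  position 3: some
  position 13: some

4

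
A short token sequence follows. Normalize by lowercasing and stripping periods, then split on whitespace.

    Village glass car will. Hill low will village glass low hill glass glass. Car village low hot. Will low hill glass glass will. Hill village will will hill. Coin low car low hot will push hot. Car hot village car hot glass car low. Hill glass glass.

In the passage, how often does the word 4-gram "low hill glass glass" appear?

3

Scanning the 44 overlapping 4-gram windows for "low hill glass glass":
  position 10–13: low hill glass glass
  position 19–22: low hill glass glass
  position 44–47: low hill glass glass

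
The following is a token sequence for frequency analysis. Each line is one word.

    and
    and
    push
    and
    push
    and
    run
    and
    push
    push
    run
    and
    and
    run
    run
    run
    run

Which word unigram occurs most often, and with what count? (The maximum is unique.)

"and", 7 times

Unigram frequencies (highest first):
  and: 7
  run: 6
  push: 4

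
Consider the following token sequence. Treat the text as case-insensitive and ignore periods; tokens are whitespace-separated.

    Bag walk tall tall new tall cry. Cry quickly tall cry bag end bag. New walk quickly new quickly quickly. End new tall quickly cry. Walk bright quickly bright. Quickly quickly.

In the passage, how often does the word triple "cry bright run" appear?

Scanning the 29 overlapping trigram windows for "cry bright run":
  (none found)

0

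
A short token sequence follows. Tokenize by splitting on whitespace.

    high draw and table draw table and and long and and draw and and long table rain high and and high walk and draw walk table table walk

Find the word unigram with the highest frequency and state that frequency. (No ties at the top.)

"and", 10 times

Unigram frequencies (highest first):
  and: 10
  table: 5
  draw: 4
  high: 3
  walk: 3
  long: 2
  … (1 more, each ≤ 1)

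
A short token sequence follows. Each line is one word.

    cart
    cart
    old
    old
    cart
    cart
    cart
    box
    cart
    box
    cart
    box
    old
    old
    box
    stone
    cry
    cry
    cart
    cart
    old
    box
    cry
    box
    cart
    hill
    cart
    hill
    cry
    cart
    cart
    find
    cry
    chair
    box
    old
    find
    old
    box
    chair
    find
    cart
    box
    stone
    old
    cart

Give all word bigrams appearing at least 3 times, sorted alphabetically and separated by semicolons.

box cart; cart box; cart cart; old box

Bigram counts meeting the condition (at least 3 times):
  box cart: 3
  cart box: 4
  cart cart: 5
  old box: 3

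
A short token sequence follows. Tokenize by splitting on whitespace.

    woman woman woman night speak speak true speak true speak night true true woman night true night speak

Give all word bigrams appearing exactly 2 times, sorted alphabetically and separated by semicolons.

night speak; night true; speak true; true speak; woman night; woman woman

Bigram counts meeting the condition (exactly 2 times):
  night speak: 2
  night true: 2
  speak true: 2
  true speak: 2
  woman night: 2
  woman woman: 2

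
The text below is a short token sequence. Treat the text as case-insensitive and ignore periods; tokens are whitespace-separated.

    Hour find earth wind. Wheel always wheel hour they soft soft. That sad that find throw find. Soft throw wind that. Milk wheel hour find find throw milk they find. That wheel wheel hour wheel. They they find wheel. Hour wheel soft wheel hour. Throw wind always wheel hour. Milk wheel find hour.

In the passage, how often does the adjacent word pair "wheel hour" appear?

6

Scanning the 52 overlapping bigram windows for "wheel hour":
  position 7–8: wheel hour
  position 23–24: wheel hour
  position 33–34: wheel hour
  position 39–40: wheel hour
  position 43–44: wheel hour
  position 48–49: wheel hour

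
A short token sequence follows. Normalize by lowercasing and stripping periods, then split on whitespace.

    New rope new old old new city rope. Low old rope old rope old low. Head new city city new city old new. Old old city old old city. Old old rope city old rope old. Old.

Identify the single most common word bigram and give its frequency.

Bigram frequencies (highest first):
  old old: 5
  old rope: 4
  city old: 4
  new city: 3
  rope old: 3
  new old: 2
  … (13 more, each ≤ 2)

"old old", 5 times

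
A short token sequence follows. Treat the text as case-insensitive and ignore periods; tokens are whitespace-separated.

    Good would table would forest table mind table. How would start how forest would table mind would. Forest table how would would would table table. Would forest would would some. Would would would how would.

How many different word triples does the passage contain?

35 tokens → 33 trigram windows in total.
Repeated trigrams (each contributes count−1 duplicates):
  table how would: 2
  table would forest: 2
  would forest table: 2
  would would would: 2
4 duplicate windows → 33 − 4 = 29 distinct.

29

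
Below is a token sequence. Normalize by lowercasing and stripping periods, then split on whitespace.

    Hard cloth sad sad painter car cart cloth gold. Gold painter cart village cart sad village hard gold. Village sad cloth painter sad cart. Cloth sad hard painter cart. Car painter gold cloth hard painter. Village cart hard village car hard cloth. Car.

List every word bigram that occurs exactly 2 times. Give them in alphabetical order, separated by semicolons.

Bigram counts meeting the condition (exactly 2 times):
  cart cloth: 2
  cloth sad: 2
  hard cloth: 2
  hard painter: 2
  painter cart: 2
  village cart: 2

cart cloth; cloth sad; hard cloth; hard painter; painter cart; village cart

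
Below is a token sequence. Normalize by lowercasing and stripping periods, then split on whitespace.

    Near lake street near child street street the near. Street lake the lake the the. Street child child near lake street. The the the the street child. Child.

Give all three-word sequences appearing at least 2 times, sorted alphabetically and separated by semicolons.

Trigram counts meeting the condition (at least 2 times):
  near lake street: 2
  street child child: 2
  the street child: 2
  the the street: 2
  the the the: 2

near lake street; street child child; the street child; the the street; the the the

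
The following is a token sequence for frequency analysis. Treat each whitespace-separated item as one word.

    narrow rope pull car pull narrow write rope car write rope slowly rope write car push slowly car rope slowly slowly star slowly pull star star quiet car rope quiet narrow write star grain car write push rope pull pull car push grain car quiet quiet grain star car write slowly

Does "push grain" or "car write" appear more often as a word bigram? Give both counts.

"car write" (3 vs 1)

"push grain": 1 occurrence
"car write": 3 occurrences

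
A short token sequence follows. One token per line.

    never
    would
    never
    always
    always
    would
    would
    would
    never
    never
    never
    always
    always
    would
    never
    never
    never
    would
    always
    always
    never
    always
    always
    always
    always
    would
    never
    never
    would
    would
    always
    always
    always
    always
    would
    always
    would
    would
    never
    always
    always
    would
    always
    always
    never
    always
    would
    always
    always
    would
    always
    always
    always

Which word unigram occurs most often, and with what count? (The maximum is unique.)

"always", 25 times

Unigram frequencies (highest first):
  always: 25
  would: 15
  never: 13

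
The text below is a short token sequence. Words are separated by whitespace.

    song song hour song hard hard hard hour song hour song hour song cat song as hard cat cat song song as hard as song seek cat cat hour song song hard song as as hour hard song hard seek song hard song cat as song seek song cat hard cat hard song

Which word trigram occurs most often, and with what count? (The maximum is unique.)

"song hour song", 3 times

Trigram frequencies (highest first):
  song hour song: 3
  hour song hour: 2
  song as hard: 2
  as song seek: 2
  song hard song: 2
  song song hour: 1
  … (39 more, each ≤ 1)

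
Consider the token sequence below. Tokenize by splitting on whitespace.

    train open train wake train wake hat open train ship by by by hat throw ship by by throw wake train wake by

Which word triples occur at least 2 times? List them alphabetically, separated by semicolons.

ship by by; wake train wake

Trigram counts meeting the condition (at least 2 times):
  ship by by: 2
  wake train wake: 2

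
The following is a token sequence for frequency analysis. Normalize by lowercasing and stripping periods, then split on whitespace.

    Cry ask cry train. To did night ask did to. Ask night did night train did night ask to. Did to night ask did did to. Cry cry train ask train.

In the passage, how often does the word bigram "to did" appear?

2

Scanning the 30 overlapping bigram windows for "to did":
  position 5–6: to did
  position 19–20: to did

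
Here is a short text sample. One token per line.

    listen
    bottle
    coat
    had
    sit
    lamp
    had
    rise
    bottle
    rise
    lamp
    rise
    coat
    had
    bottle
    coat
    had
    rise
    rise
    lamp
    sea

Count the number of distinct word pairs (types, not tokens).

21 tokens → 20 bigram windows in total.
Repeated bigrams (each contributes count−1 duplicates):
  coat had: 3
  bottle coat: 2
  had rise: 2
  rise lamp: 2
5 duplicate windows → 20 − 5 = 15 distinct.

15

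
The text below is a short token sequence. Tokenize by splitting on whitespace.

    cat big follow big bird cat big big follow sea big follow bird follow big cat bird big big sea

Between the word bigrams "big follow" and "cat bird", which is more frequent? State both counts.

"big follow": 3 occurrences
"cat bird": 1 occurrence

"big follow" (3 vs 1)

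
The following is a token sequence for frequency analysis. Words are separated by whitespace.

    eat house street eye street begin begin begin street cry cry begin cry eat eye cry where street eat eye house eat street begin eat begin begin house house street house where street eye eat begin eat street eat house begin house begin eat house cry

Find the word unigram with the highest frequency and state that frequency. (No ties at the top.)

Unigram frequencies (highest first):
  begin: 10
  eat: 9
  house: 8
  street: 8
  cry: 5
  eye: 4
  … (1 more, each ≤ 2)

"begin", 10 times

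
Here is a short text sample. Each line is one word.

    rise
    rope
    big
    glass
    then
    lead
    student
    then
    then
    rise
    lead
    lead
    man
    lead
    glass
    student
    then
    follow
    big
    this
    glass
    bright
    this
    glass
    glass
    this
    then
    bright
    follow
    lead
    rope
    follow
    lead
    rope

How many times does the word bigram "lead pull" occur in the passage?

Scanning the 33 overlapping bigram windows for "lead pull":
  (none found)

0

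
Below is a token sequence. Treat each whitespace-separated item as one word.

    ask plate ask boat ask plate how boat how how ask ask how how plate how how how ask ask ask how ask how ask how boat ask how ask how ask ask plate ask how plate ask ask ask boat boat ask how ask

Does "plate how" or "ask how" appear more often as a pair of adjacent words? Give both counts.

"ask how" (8 vs 2)

"plate how": 2 occurrences
"ask how": 8 occurrences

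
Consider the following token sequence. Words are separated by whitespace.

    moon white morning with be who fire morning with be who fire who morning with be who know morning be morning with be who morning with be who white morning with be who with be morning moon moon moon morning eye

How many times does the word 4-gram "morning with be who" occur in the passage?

Scanning the 38 overlapping 4-gram windows for "morning with be who":
  position 3–6: morning with be who
  position 8–11: morning with be who
  position 14–17: morning with be who
  position 21–24: morning with be who
  position 25–28: morning with be who
  position 30–33: morning with be who

6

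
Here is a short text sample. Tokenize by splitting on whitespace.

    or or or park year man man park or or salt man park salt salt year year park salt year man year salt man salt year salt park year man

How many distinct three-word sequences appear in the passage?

27

30 tokens → 28 trigram windows in total.
Repeated trigrams (each contributes count−1 duplicates):
  park year man: 2
1 duplicate windows → 28 − 1 = 27 distinct.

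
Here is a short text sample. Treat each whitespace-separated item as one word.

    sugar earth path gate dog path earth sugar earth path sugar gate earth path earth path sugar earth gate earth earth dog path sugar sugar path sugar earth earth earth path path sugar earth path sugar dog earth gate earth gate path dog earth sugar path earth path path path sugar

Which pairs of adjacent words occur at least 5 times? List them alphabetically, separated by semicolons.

earth path; path sugar; sugar earth

Bigram counts meeting the condition (at least 5 times):
  earth path: 7
  path sugar: 7
  sugar earth: 5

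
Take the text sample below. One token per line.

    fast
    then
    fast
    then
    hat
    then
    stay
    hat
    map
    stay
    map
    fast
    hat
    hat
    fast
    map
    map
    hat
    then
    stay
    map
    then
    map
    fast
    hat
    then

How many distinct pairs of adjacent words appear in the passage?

26 tokens → 25 bigram windows in total.
Repeated bigrams (each contributes count−1 duplicates):
  hat then: 3
  fast hat: 2
  fast then: 2
  map fast: 2
  stay map: 2
  then stay: 2
7 duplicate windows → 25 − 7 = 18 distinct.

18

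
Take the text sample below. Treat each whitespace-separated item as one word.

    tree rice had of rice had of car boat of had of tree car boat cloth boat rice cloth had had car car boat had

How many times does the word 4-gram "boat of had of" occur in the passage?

1

Scanning the 22 overlapping 4-gram windows for "boat of had of":
  position 9–12: boat of had of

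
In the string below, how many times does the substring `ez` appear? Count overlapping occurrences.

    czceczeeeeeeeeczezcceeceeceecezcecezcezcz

4

Sliding a length-2 window over the 41 characters (40 positions):
  position 17–18: ez
  position 30–31: ez
  position 35–36: ez
  position 38–39: ez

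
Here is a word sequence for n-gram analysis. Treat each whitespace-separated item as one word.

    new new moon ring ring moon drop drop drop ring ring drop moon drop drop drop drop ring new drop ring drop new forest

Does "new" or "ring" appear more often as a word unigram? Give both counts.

"ring" (6 vs 4)

"new": 4 occurrences
"ring": 6 occurrences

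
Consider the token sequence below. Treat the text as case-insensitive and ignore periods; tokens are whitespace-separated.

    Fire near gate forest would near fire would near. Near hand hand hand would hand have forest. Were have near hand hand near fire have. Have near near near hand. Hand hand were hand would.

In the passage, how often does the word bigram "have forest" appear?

Scanning the 34 overlapping bigram windows for "have forest":
  position 16–17: have forest

1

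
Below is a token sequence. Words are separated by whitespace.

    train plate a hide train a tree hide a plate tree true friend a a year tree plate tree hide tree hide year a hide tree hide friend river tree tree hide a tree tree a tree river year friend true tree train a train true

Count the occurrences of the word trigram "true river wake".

0

Scanning the 44 overlapping trigram windows for "true river wake":
  (none found)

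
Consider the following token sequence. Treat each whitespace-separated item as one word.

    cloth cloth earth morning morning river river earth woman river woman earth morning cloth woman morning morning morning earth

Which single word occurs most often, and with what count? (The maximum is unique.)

Unigram frequencies (highest first):
  morning: 6
  earth: 4
  cloth: 3
  river: 3
  woman: 3

"morning", 6 times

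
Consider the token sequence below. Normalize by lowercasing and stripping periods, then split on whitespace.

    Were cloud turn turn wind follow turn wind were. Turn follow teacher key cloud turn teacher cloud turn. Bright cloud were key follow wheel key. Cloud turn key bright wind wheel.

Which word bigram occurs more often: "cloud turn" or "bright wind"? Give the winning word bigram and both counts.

"cloud turn" (4 vs 1)

"cloud turn": 4 occurrences
"bright wind": 1 occurrence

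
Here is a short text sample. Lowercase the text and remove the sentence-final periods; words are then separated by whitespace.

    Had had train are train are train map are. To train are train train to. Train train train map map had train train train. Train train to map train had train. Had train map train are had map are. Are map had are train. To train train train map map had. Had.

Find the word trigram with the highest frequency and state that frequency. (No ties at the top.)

Trigram frequencies (highest first):
  train train train: 5
  train are train: 3
  train train to: 2
  train to train: 2
  to train train: 2
  train train map: 2
  … (31 more, each ≤ 2)

"train train train", 5 times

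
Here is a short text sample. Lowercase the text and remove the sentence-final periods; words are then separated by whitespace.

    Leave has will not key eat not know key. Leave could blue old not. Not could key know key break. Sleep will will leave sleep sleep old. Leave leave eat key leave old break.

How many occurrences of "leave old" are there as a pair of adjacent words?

1

Scanning the 33 overlapping bigram windows for "leave old":
  position 32–33: leave old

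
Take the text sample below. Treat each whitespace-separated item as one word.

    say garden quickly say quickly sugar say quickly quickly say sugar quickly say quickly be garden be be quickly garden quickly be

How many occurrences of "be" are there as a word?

Scanning the 22 tokens for "be":
  position 15: be
  position 17: be
  position 18: be
  position 22: be

4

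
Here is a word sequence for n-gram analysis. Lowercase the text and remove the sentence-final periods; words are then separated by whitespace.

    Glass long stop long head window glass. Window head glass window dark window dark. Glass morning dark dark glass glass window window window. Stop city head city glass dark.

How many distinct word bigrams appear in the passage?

23

29 tokens → 28 bigram windows in total.
Repeated bigrams (each contributes count−1 duplicates):
  glass window: 3
  dark glass: 2
  window dark: 2
  window window: 2
5 duplicate windows → 28 − 5 = 23 distinct.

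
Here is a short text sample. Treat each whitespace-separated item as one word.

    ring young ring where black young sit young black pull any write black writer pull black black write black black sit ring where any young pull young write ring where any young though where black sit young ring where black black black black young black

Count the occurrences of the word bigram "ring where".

4

Scanning the 44 overlapping bigram windows for "ring where":
  position 3–4: ring where
  position 22–23: ring where
  position 29–30: ring where
  position 38–39: ring where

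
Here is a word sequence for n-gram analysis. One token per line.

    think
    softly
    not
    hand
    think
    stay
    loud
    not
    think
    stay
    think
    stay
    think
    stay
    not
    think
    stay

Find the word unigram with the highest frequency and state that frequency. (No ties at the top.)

"think", 6 times

Unigram frequencies (highest first):
  think: 6
  stay: 5
  not: 3
  softly: 1
  hand: 1
  loud: 1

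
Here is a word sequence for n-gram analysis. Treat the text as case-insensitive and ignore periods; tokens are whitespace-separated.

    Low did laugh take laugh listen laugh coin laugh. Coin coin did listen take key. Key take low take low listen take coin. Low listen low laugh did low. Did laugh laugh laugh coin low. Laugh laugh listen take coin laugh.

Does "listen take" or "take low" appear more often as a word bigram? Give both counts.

"listen take": 3 occurrences
"take low": 2 occurrences

"listen take" (3 vs 2)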